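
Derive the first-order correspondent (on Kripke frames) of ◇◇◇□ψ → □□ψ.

∀x ∀y ∀z ((xR³y ∧ xR²z) → ∃w (yRw ∧ z = w))

This is a Sahlqvist (Geach-type) schema ◇^3□^1ψ → □^2◇^0ψ.
First-order correspondent: ∀x ∀y ∀z ((xR³y ∧ xR²z) → ∃w (yRw ∧ z = w)).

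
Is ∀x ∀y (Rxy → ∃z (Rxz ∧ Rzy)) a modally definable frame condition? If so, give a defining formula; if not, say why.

Yes, by □□r → □r

This is a Sahlqvist condition; the C4 axiom □□r → □r defines it.
Suppose □□r→□r is valid. Take Rxy and set V(r)={w : xR²w}. Then □□r at x, so □r at x, so r at y, i.e. ∃z(Rxz∧Rzy).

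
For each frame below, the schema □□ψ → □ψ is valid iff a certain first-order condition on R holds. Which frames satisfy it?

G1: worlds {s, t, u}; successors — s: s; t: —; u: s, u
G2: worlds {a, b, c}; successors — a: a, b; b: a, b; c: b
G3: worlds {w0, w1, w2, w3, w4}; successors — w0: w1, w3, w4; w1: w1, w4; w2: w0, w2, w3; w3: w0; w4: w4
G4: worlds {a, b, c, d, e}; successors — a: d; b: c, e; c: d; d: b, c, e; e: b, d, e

This is the axiom for density; its first-order frame correspondent is ∀x ∀y (Rxy → ∃z (Rxz ∧ Rzy)).
G1: ✓.
G2: ✓.
G3: fails — Rw3w0 but no z with Rw3z and Rzw0.
G4: fails — Rbc but no z with Rbz and Rzc.

G1, G2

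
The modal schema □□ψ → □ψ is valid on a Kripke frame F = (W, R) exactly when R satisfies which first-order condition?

This schema is the C4 axiom.
It corresponds to density: ∀x ∀y (Rxy → ∃z (Rxz ∧ Rzy)).

density: ∀x ∀y (Rxy → ∃z (Rxz ∧ Rzy))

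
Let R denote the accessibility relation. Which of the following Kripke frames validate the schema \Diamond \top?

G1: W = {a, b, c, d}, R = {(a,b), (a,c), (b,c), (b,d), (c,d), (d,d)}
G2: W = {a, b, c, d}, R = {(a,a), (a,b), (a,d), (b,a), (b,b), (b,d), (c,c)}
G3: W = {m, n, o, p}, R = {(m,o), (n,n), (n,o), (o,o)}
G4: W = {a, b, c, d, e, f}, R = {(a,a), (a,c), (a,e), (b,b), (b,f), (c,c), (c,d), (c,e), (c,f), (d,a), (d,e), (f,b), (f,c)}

G1

The schema corresponds to seriality: \forall x \exists y Rxy.
G1: satisfies the condition.
G2: fails — world d has no successor.
G3: fails — world p has no successor.
G4: fails — world e has no successor.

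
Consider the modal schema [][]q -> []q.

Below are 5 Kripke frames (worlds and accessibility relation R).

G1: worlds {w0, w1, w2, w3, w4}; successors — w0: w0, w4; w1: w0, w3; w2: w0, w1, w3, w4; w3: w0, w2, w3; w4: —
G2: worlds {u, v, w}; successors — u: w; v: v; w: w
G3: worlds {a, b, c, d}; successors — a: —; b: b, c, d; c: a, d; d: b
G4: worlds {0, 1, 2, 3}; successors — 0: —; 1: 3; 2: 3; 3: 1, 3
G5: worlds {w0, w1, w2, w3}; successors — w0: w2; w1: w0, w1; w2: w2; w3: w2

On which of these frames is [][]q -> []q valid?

Frame correspondent (Sahlqvist): forall x forall y (Rxy -> exists z (Rxz & Rzy)) — i.e. density.
G1: fails — Rw2w1 but no z with Rw2z and Rzw1.
G2: ✓.
G3: fails — Rcd but no z with Rcz and Rzd.
G4: ✓.
G5: ✓.
Valid on: G2, G4, G5.

G2, G4, G5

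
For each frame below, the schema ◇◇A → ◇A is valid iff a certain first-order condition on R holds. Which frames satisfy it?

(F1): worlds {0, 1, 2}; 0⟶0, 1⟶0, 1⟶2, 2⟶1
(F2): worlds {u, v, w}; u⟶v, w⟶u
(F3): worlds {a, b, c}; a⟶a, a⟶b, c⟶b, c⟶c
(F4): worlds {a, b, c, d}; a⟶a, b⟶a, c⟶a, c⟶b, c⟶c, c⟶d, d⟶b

Frame correspondent (Sahlqvist): ∀x ∀y ∀z (Rxy ∧ Ryz → Rxz) — i.e. transitivity.
(F1): fails — R12 and R21 but not R11.
(F2): fails — Rwu and Ruv but not Rwv.
(F3): condition met.
(F4): fails — Rdb and Rba but not Rda.

(F3)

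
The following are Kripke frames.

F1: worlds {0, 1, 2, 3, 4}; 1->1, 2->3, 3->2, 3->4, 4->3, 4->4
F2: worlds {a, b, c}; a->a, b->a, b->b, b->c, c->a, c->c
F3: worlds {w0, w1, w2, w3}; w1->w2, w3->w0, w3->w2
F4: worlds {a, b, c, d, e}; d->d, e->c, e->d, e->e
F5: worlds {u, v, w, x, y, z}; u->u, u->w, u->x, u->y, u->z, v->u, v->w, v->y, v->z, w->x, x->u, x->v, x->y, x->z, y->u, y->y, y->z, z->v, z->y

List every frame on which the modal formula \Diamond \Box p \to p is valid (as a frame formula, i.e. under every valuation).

F1

Frame correspondent (Sahlqvist): \forall x \forall y (Rxy \to Ryx) — i.e. symmetry.
F1: satisfies the condition.
F2: fails — Rbc but not Rcb.
F3: fails — Rw1w2 but not Rw2w1.
F4: fails — Rec but not Rce.
F5: fails — Rwx but not Rxw.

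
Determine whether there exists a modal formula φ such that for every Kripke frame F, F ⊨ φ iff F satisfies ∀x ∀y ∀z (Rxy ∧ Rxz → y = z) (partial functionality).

Yes — defined by ◇r → □r

Yes: it is partial functionality, defined by the CD schema ◇r → □r.
Suppose ◇r→□r is valid. Take Rxy, Rxz and set V(r)={y}. Then ◇r at x, so □r at x, so r at z, i.e. z=y.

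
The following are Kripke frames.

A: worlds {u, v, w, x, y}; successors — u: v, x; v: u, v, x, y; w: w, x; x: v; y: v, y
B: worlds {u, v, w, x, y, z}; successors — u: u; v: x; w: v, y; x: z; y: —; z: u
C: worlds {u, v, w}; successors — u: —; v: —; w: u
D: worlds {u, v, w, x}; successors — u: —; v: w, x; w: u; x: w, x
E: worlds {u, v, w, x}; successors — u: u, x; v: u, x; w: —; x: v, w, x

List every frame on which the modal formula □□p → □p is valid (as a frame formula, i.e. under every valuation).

Frame correspondent (Sahlqvist): ∀x ∀y (Rxy → ∃z (Rxz ∧ Rzy)) — i.e. density.
A: ✓.
B: fails — Rvx but no t with Rvt and Rtx.
C: fails — Rwu but no z with Rwz and Rzu.
D: fails — Rwu but no z with Rwz and Rzu.
E: ✓.

A, E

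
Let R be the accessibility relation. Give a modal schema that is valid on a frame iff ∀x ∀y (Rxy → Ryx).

A defining formula is r → □◇r (the B axiom).
Suppose r→□◇r is valid. Take Rxy and set V(r)={x}. Then r at x, so □◇r at x, so ◇r at y, so some z with Ryz has r; z=x, i.e. Ryx.

r → □◇r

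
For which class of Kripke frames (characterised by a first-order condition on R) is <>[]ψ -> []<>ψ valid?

Convergence

Suppose ◇□ψ→□◇ψ is valid. Take Rxy, Rxz and set V(ψ)={w : Ryw}. Then □ψ at y so ◇□ψ at x, so □◇ψ at x, so ◇ψ at z, giving w with Rzw and Ryw.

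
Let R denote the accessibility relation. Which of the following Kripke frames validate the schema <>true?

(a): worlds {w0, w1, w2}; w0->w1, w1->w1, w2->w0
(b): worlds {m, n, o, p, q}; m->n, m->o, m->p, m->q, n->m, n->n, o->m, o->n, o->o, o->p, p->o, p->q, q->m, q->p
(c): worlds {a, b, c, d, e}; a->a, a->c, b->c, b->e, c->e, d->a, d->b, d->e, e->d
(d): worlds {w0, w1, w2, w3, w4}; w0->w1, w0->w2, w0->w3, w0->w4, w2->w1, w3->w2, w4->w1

Frame correspondent (Sahlqvist): forall x exists y Rxy — i.e. seriality.
(a): condition met.
(b): condition met.
(c): condition met.
(d): fails — world w1 has no successor.
Valid on: (a), (b), (c).

(a), (b), (c)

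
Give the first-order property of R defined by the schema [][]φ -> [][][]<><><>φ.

This is a Sahlqvist (Geach-type) schema ◇^0□^2φ → □^3◇^3φ.
Minimal-valuation argument: fix x; take any y with xR^0y and any z with xR^3z. Set V(φ) to the set of worlds R-reachable from y in exactly 2 steps. Then □^2φ holds at y, so the antecedent holds at x; validity forces ◇^3φ at z, giving a w with zR^3w and yR^2w.
First-order correspondent: forall x forall z (x R^3 z -> exists w (x R^2 w & z R^3 w)).

forall x forall z (x R^3 z -> exists w (x R^2 w & z R^3 w))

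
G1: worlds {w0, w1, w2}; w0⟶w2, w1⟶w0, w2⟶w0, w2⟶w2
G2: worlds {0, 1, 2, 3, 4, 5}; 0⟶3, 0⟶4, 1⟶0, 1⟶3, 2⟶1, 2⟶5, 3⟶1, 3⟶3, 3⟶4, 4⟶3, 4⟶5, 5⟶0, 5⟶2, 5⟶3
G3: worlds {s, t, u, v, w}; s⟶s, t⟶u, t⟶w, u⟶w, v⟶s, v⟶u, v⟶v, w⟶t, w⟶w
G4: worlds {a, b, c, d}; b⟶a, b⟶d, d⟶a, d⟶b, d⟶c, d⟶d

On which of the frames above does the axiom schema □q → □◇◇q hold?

G1, G2

Frame correspondent (Sahlqvist): ∀x ∀z (xRz → ∃w (xRw ∧ zR²w)) — i.e. a generalized confluence (Geach) condition.
G1: holds.
G2: holds.
G3: fails — vRu but no w* with vRw* and uR²w*.
G4: fails — bRa but no w with bRw and aR²w.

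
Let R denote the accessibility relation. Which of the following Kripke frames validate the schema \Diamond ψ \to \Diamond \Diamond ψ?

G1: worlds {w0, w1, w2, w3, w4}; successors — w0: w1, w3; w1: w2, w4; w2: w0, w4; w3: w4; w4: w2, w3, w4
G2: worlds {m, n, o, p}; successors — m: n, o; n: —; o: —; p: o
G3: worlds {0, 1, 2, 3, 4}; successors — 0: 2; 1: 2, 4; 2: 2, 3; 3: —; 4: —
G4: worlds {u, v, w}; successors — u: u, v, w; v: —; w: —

Frame correspondent (Sahlqvist): \forall x \forall y (xRy \to \exists w (y = w \wedge x R^2 w)) — i.e. a generalized confluence (Geach) condition.
G1: fails — w0Rw1 but no w with w1=w and w0R²w.
G2: fails — mRn but no w with n=w and mR²w.
G3: fails — 1R4 but no w with 4=w and 1R²w.
G4: condition met.
Valid on: G4.

G4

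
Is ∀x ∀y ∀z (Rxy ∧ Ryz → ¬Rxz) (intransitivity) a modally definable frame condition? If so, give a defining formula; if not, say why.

Modal frame validity is preserved under surjective bounded morphisms.
The 7-cycle (worlds s,t,u,v,w,x,y with s→t→u→v→w→x→y→s) is intransitive. Mapping every world to a single reflexive point • is a surjective bounded morphism; the reflexive point is not intransitive (R••∧R•• but R••).
Hence intransitivity is not modally definable.

Not definable by any modal formula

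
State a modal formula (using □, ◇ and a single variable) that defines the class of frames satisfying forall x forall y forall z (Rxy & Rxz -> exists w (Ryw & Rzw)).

◇□p → □◇p

The condition is convergence. The .2 schema ◇□p → □◇p defines it.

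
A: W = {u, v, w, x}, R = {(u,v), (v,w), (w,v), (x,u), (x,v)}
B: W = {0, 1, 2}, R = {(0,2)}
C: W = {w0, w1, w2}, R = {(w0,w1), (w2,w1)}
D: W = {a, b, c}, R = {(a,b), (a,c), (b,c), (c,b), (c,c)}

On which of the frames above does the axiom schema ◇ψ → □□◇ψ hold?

B, C

The schema corresponds to a generalized confluence (Geach) condition: ∀x ∀y ∀z ((xRy ∧ xR²z) → ∃w (y = w ∧ zRw)).
A: fails — xRu, xR²v but no t with u=t and vRt.
B: holds.
C: holds.
D: fails — aRb, aR²b but no w with b=w and bRw.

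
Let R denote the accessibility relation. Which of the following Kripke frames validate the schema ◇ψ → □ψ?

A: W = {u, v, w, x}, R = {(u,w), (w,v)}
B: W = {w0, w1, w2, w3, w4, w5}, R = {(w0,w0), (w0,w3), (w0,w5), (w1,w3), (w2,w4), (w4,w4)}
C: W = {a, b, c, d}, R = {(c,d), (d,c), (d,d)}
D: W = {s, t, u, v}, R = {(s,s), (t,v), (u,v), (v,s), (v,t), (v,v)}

The schema corresponds to partial functionality: ∀x ∀y ∀z (Rxy ∧ Rxz → y = z).
A: holds.
B: fails — w0 sees both w0 and w3.
C: fails — d sees both c and d.
D: fails — v sees both s and t.

A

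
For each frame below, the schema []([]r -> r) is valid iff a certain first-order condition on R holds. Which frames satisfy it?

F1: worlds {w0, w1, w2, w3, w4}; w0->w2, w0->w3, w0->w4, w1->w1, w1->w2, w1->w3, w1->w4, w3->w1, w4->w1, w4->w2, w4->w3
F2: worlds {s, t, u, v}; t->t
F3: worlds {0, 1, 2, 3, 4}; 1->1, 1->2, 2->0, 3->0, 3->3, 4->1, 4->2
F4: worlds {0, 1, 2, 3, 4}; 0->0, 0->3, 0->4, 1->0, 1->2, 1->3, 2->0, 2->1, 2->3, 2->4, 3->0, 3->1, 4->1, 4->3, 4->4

F2

Frame correspondent (Sahlqvist): forall x forall y (Rxy -> Ryy) — i.e. shift-reflexivity.
F1: fails — Rw1w2 but not Rw2w2.
F2: holds.
F3: fails — R12 but not R22.
F4: fails — R31 but not R11.
Valid on: F2.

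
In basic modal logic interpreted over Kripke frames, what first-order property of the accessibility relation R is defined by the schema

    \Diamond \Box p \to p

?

This schema is equivalent to the B axiom p → □◇p.
It corresponds to symmetry: \forall x \forall y (Rxy \to Ryx).

Symmetry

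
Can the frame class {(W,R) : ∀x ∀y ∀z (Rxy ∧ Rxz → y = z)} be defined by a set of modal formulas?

Definable; ◇r → □r defines it

Yes: it is partial functionality, defined by the CD schema ◇r → □r.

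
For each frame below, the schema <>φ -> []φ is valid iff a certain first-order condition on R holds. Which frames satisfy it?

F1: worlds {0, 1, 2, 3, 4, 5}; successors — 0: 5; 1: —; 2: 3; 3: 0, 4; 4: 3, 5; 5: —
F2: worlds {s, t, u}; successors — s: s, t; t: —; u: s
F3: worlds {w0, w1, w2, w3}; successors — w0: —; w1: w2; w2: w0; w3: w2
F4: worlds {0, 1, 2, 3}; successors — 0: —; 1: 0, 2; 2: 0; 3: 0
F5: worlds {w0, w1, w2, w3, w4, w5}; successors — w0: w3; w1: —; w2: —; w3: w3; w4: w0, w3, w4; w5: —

This is the axiom for partial functionality; its first-order frame correspondent is forall x forall y forall z (Rxy & Rxz -> y = z).
F1: fails — 3 sees both 0 and 4.
F2: fails — s sees both s and t.
F3: satisfies the condition.
F4: fails — 1 sees both 0 and 2.
F5: fails — w4 sees both w0 and w3.
Valid on: F3.

F3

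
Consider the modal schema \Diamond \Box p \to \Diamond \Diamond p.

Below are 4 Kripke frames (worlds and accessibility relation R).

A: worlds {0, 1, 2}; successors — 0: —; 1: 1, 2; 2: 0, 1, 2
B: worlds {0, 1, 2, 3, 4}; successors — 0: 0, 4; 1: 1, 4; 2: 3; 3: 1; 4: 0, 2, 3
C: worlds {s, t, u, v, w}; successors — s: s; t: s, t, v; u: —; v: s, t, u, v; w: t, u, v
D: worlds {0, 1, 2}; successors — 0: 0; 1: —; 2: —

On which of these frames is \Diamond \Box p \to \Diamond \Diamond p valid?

B, D

Frame correspondent (Sahlqvist): \forall x \forall y (xRy \to \exists w (yRw \wedge x R^2 w)) — i.e. a generalized confluence (Geach) condition.
A: fails — 2R0 but no w with 0Rw and 2R²w.
B: satisfies the condition.
C: fails — vRu but no w* with uRw* and vR²w*.
D: satisfies the condition.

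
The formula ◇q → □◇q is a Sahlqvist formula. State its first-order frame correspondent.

The Euclidean property

This schema is the 5 axiom.
Its frame correspondent is the Euclidean property — ∀x ∀y ∀z (Rxy ∧ Rxz → Ryz).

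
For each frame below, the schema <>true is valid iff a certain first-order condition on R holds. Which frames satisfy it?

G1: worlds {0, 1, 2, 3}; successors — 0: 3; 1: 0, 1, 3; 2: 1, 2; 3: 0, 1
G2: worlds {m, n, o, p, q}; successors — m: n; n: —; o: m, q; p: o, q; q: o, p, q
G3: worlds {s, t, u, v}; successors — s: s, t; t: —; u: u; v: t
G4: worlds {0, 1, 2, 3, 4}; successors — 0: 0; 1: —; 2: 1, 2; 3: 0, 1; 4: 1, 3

G1

Frame correspondent (Sahlqvist): forall x exists y Rxy — i.e. seriality.
G1: condition met.
G2: fails — world n has no successor.
G3: fails — world t has no successor.
G4: fails — world 1 has no successor.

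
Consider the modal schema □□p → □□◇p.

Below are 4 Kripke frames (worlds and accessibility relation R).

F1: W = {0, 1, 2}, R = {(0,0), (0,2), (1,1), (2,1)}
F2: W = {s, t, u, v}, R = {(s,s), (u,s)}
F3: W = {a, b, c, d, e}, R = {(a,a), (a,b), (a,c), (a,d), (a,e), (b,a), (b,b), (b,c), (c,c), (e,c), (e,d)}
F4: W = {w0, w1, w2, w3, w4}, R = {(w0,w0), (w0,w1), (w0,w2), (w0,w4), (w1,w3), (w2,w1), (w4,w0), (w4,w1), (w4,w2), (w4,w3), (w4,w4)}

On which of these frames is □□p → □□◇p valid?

F1, F2

The schema corresponds to a generalized confluence (Geach) condition: ∀x ∀z (xR²z → ∃w (xR²w ∧ zRw)).
F1: satisfies the condition.
F2: satisfies the condition.
F3: fails — aR²d but no w with aR²w and dRw.
F4: fails — w0R²w3 but no w with w0R²w and w3Rw.
Valid on: F1, F2.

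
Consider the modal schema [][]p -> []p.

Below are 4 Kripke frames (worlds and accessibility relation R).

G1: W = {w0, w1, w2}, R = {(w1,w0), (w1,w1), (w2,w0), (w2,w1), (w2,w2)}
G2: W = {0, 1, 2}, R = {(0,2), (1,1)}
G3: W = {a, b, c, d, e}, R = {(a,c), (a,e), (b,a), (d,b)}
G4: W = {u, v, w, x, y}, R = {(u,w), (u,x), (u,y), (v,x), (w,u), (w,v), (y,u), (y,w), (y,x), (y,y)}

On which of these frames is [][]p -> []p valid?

The schema corresponds to density: forall x forall y (Rxy -> exists z (Rxz & Rzy)).
G1: condition met.
G2: fails — R02 but no z with R0z and Rz2.
G3: fails — Rba but no z with Rbz and Rza.
G4: fails — Rwu but no z with Rwz and Rzu.

G1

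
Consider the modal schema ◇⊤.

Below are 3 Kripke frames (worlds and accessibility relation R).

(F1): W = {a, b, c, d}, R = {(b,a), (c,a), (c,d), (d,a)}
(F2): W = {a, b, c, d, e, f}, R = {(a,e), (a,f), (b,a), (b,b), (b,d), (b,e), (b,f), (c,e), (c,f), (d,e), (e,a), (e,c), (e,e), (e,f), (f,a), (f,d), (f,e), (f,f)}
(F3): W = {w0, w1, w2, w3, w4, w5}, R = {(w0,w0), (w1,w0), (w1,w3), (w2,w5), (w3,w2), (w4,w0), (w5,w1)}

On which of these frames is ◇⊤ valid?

(F2), (F3)

Frame correspondent (Sahlqvist): ∀x ∃y Rxy — i.e. seriality.
(F1): fails — world a has no successor.
(F2): holds.
(F3): holds.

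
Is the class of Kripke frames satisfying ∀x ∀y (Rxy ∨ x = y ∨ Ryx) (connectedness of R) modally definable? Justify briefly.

Not definable by any modal formula

Modal frame validity is preserved under disjoint unions.
Take 4 disjoint single-world reflexive frames: each is trivially connected, but their disjoint union has 4 worlds with no edge between distinct components, so it is not connected.
So no modal formula (or set of formulas) defines exactly the connected frames.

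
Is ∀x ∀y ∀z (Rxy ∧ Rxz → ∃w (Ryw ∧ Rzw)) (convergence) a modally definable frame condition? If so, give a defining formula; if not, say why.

Yes, by ◇□q → □◇q

Yes: it is convergence, defined by the .2 schema ◇□q → □◇q.
Suppose ◇□q→□◇q is valid. Take Rxy, Rxz and set V(q)={w : Ryw}. Then □q at y so ◇□q at x, so □◇q at x, so ◇q at z, giving w with Rzw and Ryw.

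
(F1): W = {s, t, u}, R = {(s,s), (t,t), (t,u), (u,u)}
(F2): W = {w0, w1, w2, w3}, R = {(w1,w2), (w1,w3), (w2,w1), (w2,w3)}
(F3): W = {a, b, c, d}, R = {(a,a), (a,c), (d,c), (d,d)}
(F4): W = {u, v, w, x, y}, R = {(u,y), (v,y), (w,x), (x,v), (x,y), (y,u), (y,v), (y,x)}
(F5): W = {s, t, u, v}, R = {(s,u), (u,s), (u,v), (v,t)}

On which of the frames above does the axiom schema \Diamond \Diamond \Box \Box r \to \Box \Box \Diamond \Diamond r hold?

Frame correspondent (Sahlqvist): \forall x \forall y \forall z ((x R^2 y \wedge x R^2 z) \to \exists w (y R^2 w \wedge z R^2 w)) — i.e. a generalized confluence (Geach) condition.
(F1): condition met.
(F2): fails — w1R²w1, w1R²w3 but no w with w1R²w and w3R²w.
(F3): fails — aR²a, aR²c but no w with aR²w and cR²w.
(F4): condition met.
(F5): fails — sR²s, sR²v but no w with sR²w and vR²w.
Valid on: (F1), (F4).

(F1), (F4)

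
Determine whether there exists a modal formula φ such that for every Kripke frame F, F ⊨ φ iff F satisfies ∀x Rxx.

Yes — defined by □p → p

This is a Sahlqvist condition; the T axiom □p → p defines it.
Suppose □p→p is valid. At any x set V(p)={w : Rxw}. Then □p holds at x, so p holds at x, i.e. Rxx.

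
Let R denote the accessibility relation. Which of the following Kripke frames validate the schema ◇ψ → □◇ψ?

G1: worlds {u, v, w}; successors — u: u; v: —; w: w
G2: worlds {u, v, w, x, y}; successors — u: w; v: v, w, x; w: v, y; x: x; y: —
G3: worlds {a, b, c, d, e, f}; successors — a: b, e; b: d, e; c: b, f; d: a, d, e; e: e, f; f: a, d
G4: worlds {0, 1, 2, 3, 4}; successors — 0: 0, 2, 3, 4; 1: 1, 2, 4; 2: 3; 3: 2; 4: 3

G1

Frame correspondent (Sahlqvist): ∀x ∀y ∀z (Rxy ∧ Rxz → Ryz) — i.e. the Euclidean property.
G1: ✓.
G2: fails — Ruw and Ruw but not Rww.
G3: fails — Rab and Rab but not Rbb.
G4: fails — R02 and R00 but not R20.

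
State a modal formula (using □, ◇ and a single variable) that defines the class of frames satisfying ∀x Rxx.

□q → q

This is reflexivity; the standard corresponding axiom is T: □q → q.
Suppose □q→q is valid. At any x set V(q)={w : Rxw}. Then □q holds at x, so q holds at x, i.e. Rxx.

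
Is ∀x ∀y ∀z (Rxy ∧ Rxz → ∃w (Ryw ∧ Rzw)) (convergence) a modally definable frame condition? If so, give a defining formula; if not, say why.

The condition is convergence. A defining modal formula is ◇□p → □◇p.
Suppose ◇□p→□◇p is valid. Take Rxy, Rxz and set V(p)={w : Ryw}. Then □p at y so ◇□p at x, so □◇p at x, so ◇p at z, giving w with Rzw and Ryw.

Yes — defined by ◇□p → □◇p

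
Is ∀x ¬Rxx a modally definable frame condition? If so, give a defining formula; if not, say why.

No

Any modally definable frame class is closed under surjective bounded morphisms.
The 3-cycle (worlds 0,1,2 with 0→1→2→0) is irreflexive, and the map sending every world to a single reflexive point • is a surjective bounded morphism (forth: every edge maps to (•,•); back: every world has a successor). So any modal formula valid on the 3-cycle is also valid on the reflexive point, which is not irreflexive.
So the class is not modally definable.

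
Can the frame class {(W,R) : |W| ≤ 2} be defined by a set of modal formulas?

If a class were modally definable it would be closed under disjoint unions (Goldblatt–Thomason).
Any modal formula valid on each of 3 disjoint one-world frames is valid on their disjoint union (validity is preserved under disjoint unions). Each one-world frame has |W|=1≤2, but the union has |W|=3.
So no modal formula (or set of formulas) defines exactly the |W|≤2 frames.

No — not modally definable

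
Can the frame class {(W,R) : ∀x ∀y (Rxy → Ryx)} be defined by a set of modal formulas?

Yes — defined by q → □◇q

This is a Sahlqvist condition; the B axiom q → □◇q defines it.
Suppose q→□◇q is valid. Take Rxy and set V(q)={x}. Then q at x, so □◇q at x, so ◇q at y, so some z with Ryz has q; z=x, i.e. Ryx.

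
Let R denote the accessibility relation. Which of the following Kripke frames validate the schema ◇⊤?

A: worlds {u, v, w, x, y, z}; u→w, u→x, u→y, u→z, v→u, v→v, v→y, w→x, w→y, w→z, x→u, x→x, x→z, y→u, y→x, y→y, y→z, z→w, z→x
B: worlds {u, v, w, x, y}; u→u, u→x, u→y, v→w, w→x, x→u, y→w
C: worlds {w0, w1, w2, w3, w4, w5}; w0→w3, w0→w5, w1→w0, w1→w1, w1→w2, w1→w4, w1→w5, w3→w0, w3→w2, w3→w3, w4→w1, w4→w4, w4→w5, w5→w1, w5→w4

A, B

This is the axiom for seriality; its first-order frame correspondent is ∀x ∃y Rxy.
A: holds.
B: holds.
C: fails — world w2 has no successor.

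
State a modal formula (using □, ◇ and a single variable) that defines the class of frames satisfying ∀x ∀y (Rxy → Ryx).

p → □◇p

A defining formula is p → □◇p (the B axiom).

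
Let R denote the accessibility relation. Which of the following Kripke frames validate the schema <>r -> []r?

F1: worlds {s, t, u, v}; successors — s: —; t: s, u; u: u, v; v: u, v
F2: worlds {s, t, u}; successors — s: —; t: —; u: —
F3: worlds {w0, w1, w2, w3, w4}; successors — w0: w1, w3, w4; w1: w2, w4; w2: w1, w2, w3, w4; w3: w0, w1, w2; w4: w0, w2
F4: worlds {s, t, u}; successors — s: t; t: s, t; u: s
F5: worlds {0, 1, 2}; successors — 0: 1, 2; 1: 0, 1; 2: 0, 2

F2

This is the axiom for partial functionality; its first-order frame correspondent is forall x forall y forall z (Rxy & Rxz -> y = z).
F1: fails — t sees both s and u.
F2: condition met.
F3: fails — w0 sees both w1 and w3.
F4: fails — t sees both s and t.
F5: fails — 0 sees both 1 and 2.
Valid on: F2.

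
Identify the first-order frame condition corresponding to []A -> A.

Suppose □A→A is valid. At any x set V(A)={w : Rxw}. Then □A holds at x, so A holds at x, i.e. Rxx.
The converse is a direct semantic check.
Frame condition: forall x Rxx.

reflexivity: forall x Rxx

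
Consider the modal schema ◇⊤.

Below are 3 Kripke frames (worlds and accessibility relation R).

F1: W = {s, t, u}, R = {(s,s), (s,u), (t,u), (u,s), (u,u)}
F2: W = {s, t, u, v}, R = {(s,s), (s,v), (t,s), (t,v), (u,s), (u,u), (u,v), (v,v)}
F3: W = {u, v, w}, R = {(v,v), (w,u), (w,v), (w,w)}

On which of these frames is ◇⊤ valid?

Frame correspondent (Sahlqvist): ∀x ∃y Rxy — i.e. seriality.
F1: ✓.
F2: ✓.
F3: fails — world u has no successor.

F1, F2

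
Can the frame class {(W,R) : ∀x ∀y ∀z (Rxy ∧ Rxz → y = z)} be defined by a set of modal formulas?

This is a Sahlqvist condition; the CD axiom ◇q → □q defines it.

Yes, by ◇q → □q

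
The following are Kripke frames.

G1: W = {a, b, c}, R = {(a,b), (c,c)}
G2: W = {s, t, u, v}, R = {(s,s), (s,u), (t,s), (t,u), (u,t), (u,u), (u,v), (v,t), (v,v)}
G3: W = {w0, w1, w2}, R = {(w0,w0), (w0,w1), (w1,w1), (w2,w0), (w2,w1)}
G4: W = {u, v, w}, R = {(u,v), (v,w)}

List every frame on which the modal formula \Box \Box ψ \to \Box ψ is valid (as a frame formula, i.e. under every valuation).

G2, G3

This is the axiom for density; its first-order frame correspondent is \forall x \forall y (Rxy \to \exists z (Rxz \wedge Rzy)).
G1: fails — Rab but no z with Raz and Rzb.
G2: condition met.
G3: condition met.
G4: fails — Ruv but no z with Ruz and Rzv.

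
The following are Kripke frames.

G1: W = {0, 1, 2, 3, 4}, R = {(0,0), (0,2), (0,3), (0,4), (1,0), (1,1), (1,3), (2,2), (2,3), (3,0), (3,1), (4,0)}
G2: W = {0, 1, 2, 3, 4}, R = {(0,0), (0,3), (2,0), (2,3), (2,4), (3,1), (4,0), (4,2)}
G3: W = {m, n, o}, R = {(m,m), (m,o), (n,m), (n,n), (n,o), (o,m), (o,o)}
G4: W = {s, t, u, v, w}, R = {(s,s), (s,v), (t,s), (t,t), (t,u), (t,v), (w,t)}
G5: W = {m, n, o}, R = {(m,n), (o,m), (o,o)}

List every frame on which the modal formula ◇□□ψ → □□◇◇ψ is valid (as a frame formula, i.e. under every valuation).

G1, G3

Frame correspondent (Sahlqvist): ∀x ∀y ∀z ((xRy ∧ xR²z) → ∃w (yR²w ∧ zR²w)) — i.e. a generalized confluence (Geach) condition.
G1: holds.
G2: fails — 0R0, 0R²1 but no w with 0R²w and 1R²w.
G3: holds.
G4: fails — sRs, sR²v but no w* with sR²w* and vR²w*.
G5: fails — oRm, oR²m but no w with mR²w and mR²w.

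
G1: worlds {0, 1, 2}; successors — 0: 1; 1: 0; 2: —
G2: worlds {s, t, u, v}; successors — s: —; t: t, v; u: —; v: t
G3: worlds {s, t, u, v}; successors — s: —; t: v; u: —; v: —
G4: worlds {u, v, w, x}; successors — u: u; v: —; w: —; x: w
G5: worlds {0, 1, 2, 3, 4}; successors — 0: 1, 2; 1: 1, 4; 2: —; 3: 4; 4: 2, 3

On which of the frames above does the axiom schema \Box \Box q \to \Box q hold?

This is the axiom for density; its first-order frame correspondent is \forall x \forall y (Rxy \to \exists z (Rxz \wedge Rzy)).
G1: fails — R01 but no z with R0z and Rz1.
G2: satisfies the condition.
G3: fails — Rtv but no z with Rtz and Rzv.
G4: fails — Rxw but no z with Rxz and Rzw.
G5: fails — R34 but no z with R3z and Rz4.
Valid on: G2.

G2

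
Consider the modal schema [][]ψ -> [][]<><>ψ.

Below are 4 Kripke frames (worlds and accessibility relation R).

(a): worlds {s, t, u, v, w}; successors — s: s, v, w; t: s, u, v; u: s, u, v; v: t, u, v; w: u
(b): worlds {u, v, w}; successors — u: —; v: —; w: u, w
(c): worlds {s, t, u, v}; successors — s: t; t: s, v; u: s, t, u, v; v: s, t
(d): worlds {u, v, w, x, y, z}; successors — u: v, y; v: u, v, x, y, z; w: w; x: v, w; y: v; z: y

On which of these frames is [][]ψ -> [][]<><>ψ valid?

(a), (c), (d)

The schema corresponds to a generalized confluence (Geach) condition: forall x forall z (x R^2 z -> exists w (x R^2 w & z R^2 w)).
(a): holds.
(b): fails — wR²u but no t with wR²t and uR²t.
(c): holds.
(d): holds.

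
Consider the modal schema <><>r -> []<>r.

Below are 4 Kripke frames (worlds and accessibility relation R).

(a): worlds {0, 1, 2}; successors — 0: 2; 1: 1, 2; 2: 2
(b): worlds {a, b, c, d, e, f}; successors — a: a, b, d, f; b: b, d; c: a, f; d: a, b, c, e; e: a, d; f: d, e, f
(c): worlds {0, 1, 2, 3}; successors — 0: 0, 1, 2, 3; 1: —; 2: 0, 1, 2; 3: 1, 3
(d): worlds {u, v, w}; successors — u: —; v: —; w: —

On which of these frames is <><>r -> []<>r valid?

(d)

The schema corresponds to a generalized confluence (Geach) condition: forall x forall y forall z ((x R^2 y & xRz) -> exists w (y = w & zRw)).
(a): fails — 1R²1, 1R2 but no w with 1=w and 2Rw.
(b): fails — aR²a, aRb but no w with a=w and bRw.
(c): fails — 0R²0, 0R1 but no w with 0=w and 1Rw.
(d): holds.
Valid on: (d).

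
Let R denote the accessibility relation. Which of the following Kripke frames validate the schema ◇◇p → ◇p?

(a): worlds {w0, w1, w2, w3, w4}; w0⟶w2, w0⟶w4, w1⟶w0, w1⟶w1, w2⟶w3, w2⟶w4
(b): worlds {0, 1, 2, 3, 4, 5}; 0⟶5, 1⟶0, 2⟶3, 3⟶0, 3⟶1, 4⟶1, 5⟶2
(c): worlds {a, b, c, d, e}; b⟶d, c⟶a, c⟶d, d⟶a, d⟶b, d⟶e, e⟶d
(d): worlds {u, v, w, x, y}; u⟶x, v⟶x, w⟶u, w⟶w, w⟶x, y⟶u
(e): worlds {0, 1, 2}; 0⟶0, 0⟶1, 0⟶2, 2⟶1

(e)

This is the axiom for transitivity; its first-order frame correspondent is ∀x ∀y ∀z (Rxy ∧ Ryz → Rxz).
(a): fails — Rw1w0 and Rw0w4 but not Rw1w4.
(b): fails — R10 and R05 but not R15.
(c): fails — Rcd and Rdb but not Rcb.
(d): fails — Ryu and Rux but not Ryx.
(e): condition met.
Valid on: (e).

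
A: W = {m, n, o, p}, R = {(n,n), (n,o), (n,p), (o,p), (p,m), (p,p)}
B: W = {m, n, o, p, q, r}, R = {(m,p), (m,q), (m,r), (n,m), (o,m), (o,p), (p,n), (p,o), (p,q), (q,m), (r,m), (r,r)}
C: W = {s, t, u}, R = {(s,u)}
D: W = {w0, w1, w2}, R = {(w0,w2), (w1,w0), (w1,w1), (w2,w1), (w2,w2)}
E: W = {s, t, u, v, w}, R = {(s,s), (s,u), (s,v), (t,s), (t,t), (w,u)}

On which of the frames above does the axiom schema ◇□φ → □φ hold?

none

The schema corresponds to the Euclidean property: ∀x ∀y ∀z (Rxy ∧ Rxz → Ryz).
A: fails — Rno and Rnn but not Ron.
B: fails — Rmr and Rmq but not Rrq.
C: fails — Rsu and Rsu but not Ruu.
D: fails — Rw1w0 and Rw1w1 but not Rw0w1.
E: fails — Rsv and Rsv but not Rvv.
Valid on no frame.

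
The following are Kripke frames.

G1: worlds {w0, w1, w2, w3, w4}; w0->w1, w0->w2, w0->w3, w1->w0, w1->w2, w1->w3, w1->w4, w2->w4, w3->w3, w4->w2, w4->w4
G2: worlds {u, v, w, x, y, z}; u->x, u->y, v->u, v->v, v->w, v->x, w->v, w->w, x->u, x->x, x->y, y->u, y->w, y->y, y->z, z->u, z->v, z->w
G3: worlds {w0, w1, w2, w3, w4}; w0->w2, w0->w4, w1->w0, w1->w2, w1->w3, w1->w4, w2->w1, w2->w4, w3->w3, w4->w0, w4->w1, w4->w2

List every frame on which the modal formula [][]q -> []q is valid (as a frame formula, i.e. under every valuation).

This is the axiom for density; its first-order frame correspondent is forall x forall y (Rxy -> exists z (Rxz & Rzy)).
G1: fails — Rw1w0 but no z with Rw1z and Rzw0.
G2: condition met.
G3: condition met.
Valid on: G2, G3.

G2, G3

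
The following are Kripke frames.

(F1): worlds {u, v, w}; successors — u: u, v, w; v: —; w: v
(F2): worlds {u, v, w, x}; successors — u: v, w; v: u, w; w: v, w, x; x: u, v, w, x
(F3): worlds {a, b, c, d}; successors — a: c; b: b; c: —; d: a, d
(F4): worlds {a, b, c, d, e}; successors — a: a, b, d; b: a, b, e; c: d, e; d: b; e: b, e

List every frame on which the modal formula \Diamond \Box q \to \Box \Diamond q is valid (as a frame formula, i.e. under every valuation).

The schema corresponds to convergence: \forall x \forall y \forall z (Rxy \wedge Rxz \to \exists w (Ryw \wedge Rzw)).
(F1): fails — Ruv and Ruv but v and v have no common successor.
(F2): condition met.
(F3): fails — Rac and Rac but c and c have no common successor.
(F4): condition met.

(F2), (F4)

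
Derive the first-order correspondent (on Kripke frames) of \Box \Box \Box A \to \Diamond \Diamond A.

\forall x \exists w (x R^3 w \wedge x R^2 w)

This is a Sahlqvist (Geach-type) schema ◇^0□^3A → □^0◇^2A.
Minimal-valuation argument: fix x; take any y with xR^0y and any z with xR^0z. Set V(A) to the set of worlds R-reachable from y in exactly 3 steps. Then □^3A holds at y, so the antecedent holds at x; validity forces ◇^2A at z, giving a w with zR^2w and yR^3w.
First-order correspondent: \forall x \exists w (x R^3 w \wedge x R^2 w).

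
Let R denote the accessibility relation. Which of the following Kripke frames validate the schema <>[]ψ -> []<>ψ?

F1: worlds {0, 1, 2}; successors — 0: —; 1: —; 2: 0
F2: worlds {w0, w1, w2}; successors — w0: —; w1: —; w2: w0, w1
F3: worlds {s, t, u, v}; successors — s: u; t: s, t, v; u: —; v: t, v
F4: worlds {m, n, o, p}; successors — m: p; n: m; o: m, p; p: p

Frame correspondent (Sahlqvist): forall x forall y forall z (Rxy & Rxz -> exists w (Ryw & Rzw)) — i.e. convergence.
F1: fails — R20 and R20 but 0 and 0 have no common successor.
F2: fails — Rw2w0 and Rw2w0 but w0 and w0 have no common successor.
F3: fails — Rsu and Rsu but u and u have no common successor.
F4: holds.

F4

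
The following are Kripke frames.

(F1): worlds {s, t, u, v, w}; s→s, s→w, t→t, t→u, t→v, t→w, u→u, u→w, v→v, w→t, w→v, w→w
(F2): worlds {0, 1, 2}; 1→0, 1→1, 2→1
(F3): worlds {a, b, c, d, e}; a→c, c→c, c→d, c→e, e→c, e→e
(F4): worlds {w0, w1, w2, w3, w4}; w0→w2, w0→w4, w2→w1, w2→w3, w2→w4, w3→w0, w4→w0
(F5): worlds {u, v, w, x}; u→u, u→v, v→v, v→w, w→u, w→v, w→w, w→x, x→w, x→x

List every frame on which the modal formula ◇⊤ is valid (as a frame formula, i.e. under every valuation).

The schema corresponds to seriality: ∀x ∃y Rxy.
(F1): satisfies the condition.
(F2): fails — world 0 has no successor.
(F3): fails — world b has no successor.
(F4): fails — world w1 has no successor.
(F5): satisfies the condition.

(F1), (F5)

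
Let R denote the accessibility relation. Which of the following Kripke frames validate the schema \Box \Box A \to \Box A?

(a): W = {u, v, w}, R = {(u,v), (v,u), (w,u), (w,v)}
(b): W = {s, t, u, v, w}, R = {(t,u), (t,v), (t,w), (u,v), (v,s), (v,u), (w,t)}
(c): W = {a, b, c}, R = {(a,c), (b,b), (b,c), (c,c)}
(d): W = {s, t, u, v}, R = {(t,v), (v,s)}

(c)

This is the axiom for density; its first-order frame correspondent is \forall x \forall y (Rxy \to \exists z (Rxz \wedge Rzy)).
(a): fails — Ruv but no z with Ruz and Rzv.
(b): fails — Ruv but no z with Ruz and Rzv.
(c): satisfies the condition.
(d): fails — Rvs but no z with Rvz and Rzs.
Valid on: (c).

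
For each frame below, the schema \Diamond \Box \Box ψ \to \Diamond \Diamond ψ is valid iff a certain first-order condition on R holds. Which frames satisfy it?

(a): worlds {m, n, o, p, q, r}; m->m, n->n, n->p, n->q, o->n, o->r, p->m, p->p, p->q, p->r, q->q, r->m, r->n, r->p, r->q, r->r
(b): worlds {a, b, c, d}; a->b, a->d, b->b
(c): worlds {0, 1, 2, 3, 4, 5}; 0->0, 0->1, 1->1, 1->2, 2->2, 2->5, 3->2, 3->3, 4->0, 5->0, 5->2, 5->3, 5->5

Frame correspondent (Sahlqvist): \forall x \forall y (xRy \to \exists w (y R^2 w \wedge x R^2 w)) — i.e. a generalized confluence (Geach) condition.
(a): condition met.
(b): fails — aRd but no w with dR²w and aR²w.
(c): condition met.
Valid on: (a), (c).

(a), (c)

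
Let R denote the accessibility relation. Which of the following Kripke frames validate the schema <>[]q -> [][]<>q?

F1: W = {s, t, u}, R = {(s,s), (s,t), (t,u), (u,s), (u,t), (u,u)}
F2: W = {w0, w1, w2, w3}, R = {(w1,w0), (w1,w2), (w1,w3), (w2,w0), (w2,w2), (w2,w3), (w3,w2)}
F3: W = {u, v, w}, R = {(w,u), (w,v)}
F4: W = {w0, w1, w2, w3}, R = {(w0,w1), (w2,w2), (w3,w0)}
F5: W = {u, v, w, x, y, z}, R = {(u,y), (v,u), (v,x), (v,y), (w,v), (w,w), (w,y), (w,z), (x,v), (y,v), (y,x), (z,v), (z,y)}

Frame correspondent (Sahlqvist): forall x forall y forall z ((xRy & x R^2 z) -> exists w (yRw & zRw)) — i.e. a generalized confluence (Geach) condition.
F1: fails — sRs, sR²t but no w with sRw and tRw.
F2: fails — w1Rw0, w1R²w0 but no w with w0Rw and w0Rw.
F3: holds.
F4: fails — w3Rw0, w3R²w1 but no w with w0Rw and w1Rw.
F5: fails — vRu, vR²x but no t with uRt and xRt.

F3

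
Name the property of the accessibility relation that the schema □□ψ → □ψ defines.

density

This is the C4 axiom.
Its frame correspondent is density — ∀x ∀y (Rxy → ∃z (Rxz ∧ Rzy)).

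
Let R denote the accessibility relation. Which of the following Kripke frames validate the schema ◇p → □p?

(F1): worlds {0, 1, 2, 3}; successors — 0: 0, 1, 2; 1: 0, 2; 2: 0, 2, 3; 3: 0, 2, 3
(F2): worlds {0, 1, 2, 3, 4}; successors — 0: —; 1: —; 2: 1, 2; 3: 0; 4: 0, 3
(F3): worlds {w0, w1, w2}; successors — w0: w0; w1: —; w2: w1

Frame correspondent (Sahlqvist): ∀x ∀y ∀z (Rxy ∧ Rxz → y = z) — i.e. partial functionality.
(F1): fails — 0 sees both 0 and 1.
(F2): fails — 2 sees both 1 and 2.
(F3): condition met.
Valid on: (F3).

(F3)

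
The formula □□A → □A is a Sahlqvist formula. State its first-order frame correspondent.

Density

Suppose □□A→□A is valid. Take Rxy and set V(A)={w : xR²w}. Then □□A at x, so □A at x, so A at y, i.e. ∃z(Rxz∧Rzy).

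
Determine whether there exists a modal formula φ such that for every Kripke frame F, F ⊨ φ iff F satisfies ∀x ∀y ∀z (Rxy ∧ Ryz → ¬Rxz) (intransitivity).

No

Any modally definable frame class is closed under surjective bounded morphisms.
The 3-cycle (worlds w0,w1,w2 with w0→w1→w2→w0) is intransitive. Mapping every world to a single reflexive point • is a surjective bounded morphism; the reflexive point is not intransitive (R••∧R•• but R••).
So the class is not modally definable.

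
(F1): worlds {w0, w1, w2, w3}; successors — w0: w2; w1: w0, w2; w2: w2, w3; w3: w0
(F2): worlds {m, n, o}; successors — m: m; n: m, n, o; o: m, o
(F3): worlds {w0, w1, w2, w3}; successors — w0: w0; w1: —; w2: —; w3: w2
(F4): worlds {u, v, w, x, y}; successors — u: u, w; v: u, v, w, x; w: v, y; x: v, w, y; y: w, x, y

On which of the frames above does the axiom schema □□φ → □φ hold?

Frame correspondent (Sahlqvist): ∀x ∀y (Rxy → ∃z (Rxz ∧ Rzy)) — i.e. density.
(F1): fails — Rw1w0 but no z with Rw1z and Rzw0.
(F2): condition met.
(F3): fails — Rw3w2 but no z with Rw3z and Rzw2.
(F4): condition met.
Valid on: (F2), (F4).

(F2), (F4)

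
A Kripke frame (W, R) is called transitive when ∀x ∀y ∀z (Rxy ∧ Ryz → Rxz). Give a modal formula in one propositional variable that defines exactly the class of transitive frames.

A defining formula is □p → □□p (the 4 axiom).
Suppose □p→□□p is valid. Take Rxy, Ryz and set V(p)={w : Rxw}. Then □p at x, so □□p at x, so □p at y, so p at z, i.e. Rxz.

□p → □□p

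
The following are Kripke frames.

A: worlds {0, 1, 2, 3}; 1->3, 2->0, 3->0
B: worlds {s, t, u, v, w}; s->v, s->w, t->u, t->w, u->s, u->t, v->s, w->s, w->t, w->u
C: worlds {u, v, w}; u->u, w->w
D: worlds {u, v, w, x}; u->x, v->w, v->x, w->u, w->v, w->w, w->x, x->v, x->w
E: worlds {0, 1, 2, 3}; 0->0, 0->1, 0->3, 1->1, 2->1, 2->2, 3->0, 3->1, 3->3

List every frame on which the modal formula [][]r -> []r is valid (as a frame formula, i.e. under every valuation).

C, E

The schema corresponds to density: forall x forall y (Rxy -> exists z (Rxz & Rzy)).
A: fails — R20 but no z with R2z and Rz0.
B: fails — Rut but no z with Ruz and Rzt.
C: condition met.
D: fails — Rux but no z with Ruz and Rzx.
E: condition met.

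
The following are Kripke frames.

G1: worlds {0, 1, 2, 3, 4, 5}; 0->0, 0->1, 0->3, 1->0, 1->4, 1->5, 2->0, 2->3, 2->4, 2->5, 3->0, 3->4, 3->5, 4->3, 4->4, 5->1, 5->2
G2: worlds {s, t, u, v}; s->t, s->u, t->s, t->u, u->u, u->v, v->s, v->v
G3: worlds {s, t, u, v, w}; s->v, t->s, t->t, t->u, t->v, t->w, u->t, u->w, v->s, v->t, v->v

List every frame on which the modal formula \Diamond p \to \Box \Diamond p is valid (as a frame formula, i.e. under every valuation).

Frame correspondent (Sahlqvist): \forall x \forall y \forall z (Rxy \wedge Rxz \to Ryz) — i.e. the Euclidean property.
G1: fails — R01 and R01 but not R11.
G2: fails — Rsu and Rst but not Rut.
G3: fails — Rtv and Rtw but not Rvw.

none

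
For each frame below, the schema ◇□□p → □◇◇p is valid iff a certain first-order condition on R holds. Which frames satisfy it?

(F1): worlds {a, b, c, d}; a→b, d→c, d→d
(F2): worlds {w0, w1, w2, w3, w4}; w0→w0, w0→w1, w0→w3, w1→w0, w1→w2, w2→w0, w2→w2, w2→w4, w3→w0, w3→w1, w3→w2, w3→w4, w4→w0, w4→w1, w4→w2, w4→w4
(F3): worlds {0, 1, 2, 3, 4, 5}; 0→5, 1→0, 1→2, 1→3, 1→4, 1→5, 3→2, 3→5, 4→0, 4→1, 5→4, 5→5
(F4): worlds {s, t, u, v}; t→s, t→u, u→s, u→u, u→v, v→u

(F2)

Frame correspondent (Sahlqvist): ∀x ∀y ∀z ((xRy ∧ xRz) → ∃w (yR²w ∧ zR²w)) — i.e. a generalized confluence (Geach) condition.
(F1): fails — aRb, aRb but no w with bR²w and bR²w.
(F2): ✓.
(F3): fails — 1R0, 1R2 but no w with 0R²w and 2R²w.
(F4): fails — tRs, tRs but no w with sR²w and sR²w.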